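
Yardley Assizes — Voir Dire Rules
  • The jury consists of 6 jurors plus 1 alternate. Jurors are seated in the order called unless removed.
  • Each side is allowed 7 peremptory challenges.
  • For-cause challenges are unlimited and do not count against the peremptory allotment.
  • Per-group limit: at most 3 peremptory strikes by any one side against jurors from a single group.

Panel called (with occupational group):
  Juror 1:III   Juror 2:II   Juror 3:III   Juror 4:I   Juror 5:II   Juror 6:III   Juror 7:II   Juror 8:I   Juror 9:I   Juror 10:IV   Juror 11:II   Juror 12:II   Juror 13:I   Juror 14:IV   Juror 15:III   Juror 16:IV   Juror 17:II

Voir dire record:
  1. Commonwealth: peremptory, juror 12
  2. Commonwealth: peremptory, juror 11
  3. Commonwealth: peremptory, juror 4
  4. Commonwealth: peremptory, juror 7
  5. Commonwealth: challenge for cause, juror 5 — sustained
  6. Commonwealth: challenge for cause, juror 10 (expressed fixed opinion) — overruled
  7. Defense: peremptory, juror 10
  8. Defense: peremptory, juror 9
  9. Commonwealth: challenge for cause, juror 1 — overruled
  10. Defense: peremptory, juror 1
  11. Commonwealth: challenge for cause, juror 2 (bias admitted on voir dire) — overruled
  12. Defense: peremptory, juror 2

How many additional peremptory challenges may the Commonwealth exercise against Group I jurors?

2

Commonwealth peremptories so far: #12, #11, #4, #7 — 4 of 7 used, 3 left overall.
Against Group I: #4 — 1 used; per-group cap 3 leaves 2.
Binding limit: min(3, 2) = 2.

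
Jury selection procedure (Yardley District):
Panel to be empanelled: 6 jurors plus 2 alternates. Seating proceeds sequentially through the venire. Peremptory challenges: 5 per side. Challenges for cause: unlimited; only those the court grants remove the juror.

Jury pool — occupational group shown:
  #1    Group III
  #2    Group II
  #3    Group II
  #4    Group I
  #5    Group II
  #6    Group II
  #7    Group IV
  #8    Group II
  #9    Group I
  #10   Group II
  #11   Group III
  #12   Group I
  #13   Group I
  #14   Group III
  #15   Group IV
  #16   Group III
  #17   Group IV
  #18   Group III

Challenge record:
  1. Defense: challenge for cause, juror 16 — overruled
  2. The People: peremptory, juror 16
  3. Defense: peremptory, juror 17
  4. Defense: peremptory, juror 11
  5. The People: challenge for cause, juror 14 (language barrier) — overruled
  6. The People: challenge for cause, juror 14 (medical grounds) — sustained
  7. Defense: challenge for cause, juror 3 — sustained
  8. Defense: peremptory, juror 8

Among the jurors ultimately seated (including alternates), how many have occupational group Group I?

Removed: #3, #8, #11, #14, #16, #17.
Seated (8 incl. alternates): #1, #2, #4, #5, #6, #7, #9, #10.
Of those, in Group I: #4, #9 → 2.

2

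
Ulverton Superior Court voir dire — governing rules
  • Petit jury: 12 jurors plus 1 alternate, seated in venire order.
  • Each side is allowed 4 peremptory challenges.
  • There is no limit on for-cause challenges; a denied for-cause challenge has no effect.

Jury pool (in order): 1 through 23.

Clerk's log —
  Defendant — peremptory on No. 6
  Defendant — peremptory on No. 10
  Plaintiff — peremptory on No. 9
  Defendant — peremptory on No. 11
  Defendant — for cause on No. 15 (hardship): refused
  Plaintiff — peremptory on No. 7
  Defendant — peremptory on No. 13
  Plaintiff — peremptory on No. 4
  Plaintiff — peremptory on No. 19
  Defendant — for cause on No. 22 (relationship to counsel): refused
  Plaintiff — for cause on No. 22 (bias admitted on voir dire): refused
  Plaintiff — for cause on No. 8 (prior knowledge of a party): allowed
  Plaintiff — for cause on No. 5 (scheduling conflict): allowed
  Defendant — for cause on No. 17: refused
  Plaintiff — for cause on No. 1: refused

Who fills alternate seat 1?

Removed: #4, #5, #6, #7, #8, #9, #10, #11, #13, #19. (#1, #15, #17, #22 stay — for-cause denied.)
Seating in order: seats 1–12 → #1, #2, #3, #12, #14, #15, #16, #17, #18, #20, #21, #22; alternates → #23.
So alternate 1 is #23.

23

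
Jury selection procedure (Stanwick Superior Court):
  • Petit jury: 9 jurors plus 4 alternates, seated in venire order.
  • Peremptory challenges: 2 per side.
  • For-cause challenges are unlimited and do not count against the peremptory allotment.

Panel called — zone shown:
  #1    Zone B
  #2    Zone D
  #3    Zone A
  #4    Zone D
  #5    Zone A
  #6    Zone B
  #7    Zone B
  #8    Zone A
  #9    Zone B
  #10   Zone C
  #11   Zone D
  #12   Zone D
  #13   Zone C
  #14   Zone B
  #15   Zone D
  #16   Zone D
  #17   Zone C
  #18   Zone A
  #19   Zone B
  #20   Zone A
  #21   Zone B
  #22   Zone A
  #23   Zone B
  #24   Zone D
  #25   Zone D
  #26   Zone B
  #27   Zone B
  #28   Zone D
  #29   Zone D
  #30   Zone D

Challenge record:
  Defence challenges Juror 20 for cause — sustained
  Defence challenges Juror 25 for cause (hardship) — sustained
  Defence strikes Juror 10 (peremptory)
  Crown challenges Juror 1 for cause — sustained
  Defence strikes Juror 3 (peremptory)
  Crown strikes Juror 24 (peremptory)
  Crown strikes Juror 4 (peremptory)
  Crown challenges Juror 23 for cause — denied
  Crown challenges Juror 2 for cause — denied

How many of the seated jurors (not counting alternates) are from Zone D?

Removed: #1, #3, #4, #10, #20, #24, #25.
Seated jurors 1–9: #2, #5, #6, #7, #8, #9, #11, #12, #13 (alternates #14, #15, #16, #17 not counted).
Of those, in Zone D: #2, #11, #12 → 3.

3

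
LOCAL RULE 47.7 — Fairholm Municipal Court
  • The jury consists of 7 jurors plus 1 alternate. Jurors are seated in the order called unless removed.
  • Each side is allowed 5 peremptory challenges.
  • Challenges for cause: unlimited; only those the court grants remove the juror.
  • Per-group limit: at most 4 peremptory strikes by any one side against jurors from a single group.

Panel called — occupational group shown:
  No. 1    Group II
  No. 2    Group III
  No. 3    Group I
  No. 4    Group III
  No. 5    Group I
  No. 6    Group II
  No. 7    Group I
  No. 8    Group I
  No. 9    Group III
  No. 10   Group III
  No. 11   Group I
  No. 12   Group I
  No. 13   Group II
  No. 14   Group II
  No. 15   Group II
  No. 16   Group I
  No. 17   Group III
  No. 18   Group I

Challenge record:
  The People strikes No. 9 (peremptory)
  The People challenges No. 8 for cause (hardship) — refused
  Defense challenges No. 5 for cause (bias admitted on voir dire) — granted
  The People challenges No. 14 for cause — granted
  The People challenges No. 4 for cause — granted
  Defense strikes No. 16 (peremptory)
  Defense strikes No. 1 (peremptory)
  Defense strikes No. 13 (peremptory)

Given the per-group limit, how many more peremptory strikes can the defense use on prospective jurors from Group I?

Defense peremptories so far: #16, #1, #13 — 3 of 5 used, 2 left overall.
Against Group I: #16 — 1 used; per-group cap 4 leaves 3.
Binding limit: min(2, 3) = 2.

2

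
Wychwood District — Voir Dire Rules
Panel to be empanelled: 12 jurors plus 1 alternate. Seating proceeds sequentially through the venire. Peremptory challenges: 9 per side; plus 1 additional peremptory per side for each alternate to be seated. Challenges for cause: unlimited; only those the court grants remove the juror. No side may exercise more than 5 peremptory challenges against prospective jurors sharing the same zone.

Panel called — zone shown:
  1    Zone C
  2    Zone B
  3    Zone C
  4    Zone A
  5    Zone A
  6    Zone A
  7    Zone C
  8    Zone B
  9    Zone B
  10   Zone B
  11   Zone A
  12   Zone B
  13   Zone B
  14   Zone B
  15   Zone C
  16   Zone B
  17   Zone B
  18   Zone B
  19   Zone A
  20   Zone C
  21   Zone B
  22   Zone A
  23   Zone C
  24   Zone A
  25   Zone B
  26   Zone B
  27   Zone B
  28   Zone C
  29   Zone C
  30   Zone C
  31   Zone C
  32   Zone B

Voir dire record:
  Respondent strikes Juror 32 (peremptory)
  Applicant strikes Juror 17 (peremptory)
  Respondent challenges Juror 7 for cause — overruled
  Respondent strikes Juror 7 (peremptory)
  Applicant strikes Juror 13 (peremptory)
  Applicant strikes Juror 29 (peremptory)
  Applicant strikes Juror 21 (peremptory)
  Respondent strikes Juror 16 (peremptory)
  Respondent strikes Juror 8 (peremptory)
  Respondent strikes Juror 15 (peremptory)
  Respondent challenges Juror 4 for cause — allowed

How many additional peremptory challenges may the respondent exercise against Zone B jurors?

Respondent peremptories so far: #32, #7, #16, #8, #15 — 5 of 10 used, 5 left overall.
Against Zone B: #32, #16, #8 — 3 used; per-zone cap 5 leaves 2.
Binding limit: min(5, 2) = 2.

2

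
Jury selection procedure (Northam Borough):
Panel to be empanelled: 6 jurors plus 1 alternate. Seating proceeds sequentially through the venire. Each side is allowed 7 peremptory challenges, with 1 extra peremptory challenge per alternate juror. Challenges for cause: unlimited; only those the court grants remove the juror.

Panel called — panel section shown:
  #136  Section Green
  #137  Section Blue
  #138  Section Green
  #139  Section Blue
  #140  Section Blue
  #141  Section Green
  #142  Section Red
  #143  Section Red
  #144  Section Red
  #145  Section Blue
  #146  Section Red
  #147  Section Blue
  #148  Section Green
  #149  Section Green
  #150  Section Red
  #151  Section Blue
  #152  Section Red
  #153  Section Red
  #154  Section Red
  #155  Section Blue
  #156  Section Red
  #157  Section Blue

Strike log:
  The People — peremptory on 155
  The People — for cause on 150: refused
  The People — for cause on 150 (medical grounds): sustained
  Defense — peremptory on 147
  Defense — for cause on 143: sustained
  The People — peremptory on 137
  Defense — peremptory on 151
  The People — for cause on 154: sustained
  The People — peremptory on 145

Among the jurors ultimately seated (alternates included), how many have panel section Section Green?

Removed: #137, #143, #145, #147, #150, #151, #154, #155.
Seated (7 incl. alternates): #136, #138, #139, #140, #141, #142, #144.
Of those, in Section Green: #136, #138, #141 → 3.

3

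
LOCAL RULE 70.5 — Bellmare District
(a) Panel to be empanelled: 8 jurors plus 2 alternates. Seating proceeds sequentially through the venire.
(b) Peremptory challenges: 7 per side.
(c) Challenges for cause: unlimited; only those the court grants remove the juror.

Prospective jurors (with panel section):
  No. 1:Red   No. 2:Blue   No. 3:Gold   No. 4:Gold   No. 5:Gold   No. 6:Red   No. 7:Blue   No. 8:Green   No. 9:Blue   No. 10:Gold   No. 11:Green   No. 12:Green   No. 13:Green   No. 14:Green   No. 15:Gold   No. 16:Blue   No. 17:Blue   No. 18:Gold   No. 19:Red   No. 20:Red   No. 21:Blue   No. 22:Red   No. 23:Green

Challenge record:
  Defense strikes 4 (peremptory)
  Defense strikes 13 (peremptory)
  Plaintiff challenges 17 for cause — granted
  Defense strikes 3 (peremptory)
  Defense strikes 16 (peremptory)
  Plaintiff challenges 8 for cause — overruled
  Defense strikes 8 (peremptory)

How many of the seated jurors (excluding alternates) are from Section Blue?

3

Removed: #3, #4, #8, #13, #16, #17.
Seated jurors 1–8: #1, #2, #5, #6, #7, #9, #10, #11 (alternates #12, #14 not counted).
Of those, in Section Blue: #2, #7, #9 → 3.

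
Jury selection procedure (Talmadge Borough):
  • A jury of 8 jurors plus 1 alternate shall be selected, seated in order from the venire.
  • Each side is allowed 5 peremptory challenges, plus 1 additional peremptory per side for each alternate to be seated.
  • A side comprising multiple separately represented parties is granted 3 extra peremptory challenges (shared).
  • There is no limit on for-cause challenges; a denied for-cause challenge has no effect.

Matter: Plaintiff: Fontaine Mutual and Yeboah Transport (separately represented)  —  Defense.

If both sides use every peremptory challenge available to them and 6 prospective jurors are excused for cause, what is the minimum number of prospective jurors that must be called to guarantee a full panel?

Seats to fill: 8 + 1 alternates = 9.
Peremptories — Plaintiff: 5 + 1×1 + 3 = 9; Defense: 5 + 1×1 = 6; total 15.
For-cause removals: 6.
Minimum venire: 9 + 15 + 6 = 30.

30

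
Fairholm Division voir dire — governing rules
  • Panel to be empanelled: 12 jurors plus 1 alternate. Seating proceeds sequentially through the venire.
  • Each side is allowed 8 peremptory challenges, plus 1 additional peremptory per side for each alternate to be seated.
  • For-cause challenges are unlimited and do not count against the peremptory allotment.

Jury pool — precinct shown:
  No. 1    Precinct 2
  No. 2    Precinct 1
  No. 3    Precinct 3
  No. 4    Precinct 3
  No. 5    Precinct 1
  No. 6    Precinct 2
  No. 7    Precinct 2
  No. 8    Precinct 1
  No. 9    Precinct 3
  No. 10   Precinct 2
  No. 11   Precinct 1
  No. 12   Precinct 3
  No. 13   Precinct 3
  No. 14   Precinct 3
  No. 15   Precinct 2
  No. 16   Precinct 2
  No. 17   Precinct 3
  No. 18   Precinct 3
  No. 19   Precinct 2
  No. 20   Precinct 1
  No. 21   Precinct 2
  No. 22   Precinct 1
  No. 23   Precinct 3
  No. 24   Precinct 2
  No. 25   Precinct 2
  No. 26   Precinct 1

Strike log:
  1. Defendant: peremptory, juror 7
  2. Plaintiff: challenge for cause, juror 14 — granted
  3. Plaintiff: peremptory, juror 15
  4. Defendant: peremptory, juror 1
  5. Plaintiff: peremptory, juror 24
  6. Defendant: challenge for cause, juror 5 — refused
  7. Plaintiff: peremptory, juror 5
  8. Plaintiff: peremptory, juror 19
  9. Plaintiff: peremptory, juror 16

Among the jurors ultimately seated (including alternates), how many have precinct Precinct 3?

Removed: #1, #5, #7, #14, #15, #16, #19, #24.
Seated (13 incl. alternates): #2, #3, #4, #6, #8, #9, #10, #11, #12, #13, #17, #18, #20.
Of those, in Precinct 3: #3, #4, #9, #12, #13, #17, #18 → 7.

7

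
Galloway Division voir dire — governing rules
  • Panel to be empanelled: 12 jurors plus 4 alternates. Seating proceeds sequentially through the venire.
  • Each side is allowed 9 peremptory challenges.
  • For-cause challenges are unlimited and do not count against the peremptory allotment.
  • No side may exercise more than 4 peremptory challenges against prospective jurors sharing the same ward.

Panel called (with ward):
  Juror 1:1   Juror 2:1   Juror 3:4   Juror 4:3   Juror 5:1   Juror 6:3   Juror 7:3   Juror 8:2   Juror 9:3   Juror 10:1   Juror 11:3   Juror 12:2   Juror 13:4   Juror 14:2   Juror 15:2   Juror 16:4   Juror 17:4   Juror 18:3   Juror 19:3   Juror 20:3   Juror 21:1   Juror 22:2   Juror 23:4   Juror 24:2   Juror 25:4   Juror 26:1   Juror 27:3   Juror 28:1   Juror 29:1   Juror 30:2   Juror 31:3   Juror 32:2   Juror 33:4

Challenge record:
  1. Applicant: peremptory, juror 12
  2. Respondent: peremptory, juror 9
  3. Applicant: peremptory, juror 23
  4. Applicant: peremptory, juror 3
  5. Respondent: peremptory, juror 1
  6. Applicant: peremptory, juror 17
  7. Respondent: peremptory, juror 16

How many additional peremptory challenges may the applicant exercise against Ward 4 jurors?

Applicant peremptories so far: #12, #23, #3, #17 — 4 of 9 used, 5 left overall.
Against Ward 4: #23, #3, #17 — 3 used; per-ward cap 4 leaves 1.
Binding limit: min(5, 1) = 1.

1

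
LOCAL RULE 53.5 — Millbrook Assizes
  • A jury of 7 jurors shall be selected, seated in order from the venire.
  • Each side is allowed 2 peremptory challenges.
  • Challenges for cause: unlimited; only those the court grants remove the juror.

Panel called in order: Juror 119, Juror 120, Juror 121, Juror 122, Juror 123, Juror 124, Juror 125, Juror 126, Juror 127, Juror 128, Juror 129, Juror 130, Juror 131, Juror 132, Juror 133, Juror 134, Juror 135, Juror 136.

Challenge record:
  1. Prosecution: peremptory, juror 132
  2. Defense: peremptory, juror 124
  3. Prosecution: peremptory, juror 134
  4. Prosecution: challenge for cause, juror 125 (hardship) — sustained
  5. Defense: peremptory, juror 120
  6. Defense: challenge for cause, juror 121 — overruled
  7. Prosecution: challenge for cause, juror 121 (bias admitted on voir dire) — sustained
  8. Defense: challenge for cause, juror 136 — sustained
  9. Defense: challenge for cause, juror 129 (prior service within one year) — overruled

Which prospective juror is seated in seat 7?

129

Removed: #120, #121, #124, #125, #132, #134, #136. (#129 stays — for-cause denied.)
Seating in order: seats 1–7 → #119, #122, #123, #126, #127, #128, #129.
So seat 7 is #129.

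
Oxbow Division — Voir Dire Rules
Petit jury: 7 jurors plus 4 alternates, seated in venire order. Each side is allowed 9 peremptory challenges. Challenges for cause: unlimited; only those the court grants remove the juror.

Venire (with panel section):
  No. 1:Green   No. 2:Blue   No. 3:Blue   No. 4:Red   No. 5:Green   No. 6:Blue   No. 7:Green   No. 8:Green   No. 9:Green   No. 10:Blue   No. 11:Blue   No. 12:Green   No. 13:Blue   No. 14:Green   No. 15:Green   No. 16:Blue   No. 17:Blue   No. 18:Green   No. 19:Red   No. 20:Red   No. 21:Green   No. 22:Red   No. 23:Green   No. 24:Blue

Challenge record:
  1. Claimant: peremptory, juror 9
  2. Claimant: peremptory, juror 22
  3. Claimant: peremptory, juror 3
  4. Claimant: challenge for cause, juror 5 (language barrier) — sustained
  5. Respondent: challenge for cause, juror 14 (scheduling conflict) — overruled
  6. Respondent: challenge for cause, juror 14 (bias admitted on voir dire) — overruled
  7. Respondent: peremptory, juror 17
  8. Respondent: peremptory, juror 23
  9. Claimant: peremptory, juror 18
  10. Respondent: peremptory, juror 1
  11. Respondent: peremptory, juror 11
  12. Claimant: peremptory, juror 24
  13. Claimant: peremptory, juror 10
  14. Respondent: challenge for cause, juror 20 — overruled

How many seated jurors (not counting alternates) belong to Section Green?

Removed: #1, #3, #5, #9, #10, #11, #17, #18, #22, #23, #24.
Seated jurors 1–7: #2, #4, #6, #7, #8, #12, #13 (alternates #14, #15, #16, #19 not counted).
Of those, in Section Green: #7, #8, #12 → 3.

3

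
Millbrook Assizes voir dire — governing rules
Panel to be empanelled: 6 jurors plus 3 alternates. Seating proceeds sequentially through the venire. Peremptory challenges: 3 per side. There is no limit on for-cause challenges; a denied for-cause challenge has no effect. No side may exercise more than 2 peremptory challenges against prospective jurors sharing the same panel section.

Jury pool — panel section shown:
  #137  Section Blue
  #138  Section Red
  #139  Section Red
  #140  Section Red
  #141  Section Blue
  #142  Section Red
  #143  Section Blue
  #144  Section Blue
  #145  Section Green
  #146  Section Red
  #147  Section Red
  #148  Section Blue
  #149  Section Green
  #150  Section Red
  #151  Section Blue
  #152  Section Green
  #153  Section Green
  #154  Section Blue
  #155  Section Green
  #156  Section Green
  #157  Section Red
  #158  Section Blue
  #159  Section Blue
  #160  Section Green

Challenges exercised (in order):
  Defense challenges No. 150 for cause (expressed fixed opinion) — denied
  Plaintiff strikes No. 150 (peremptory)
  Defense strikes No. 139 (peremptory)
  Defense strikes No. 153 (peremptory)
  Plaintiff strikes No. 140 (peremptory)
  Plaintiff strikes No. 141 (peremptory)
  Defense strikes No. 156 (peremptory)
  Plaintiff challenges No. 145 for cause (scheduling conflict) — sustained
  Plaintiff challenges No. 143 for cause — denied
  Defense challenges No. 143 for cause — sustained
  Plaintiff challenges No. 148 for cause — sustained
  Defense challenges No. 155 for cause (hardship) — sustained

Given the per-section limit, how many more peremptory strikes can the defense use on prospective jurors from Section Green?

0

Defense peremptories so far: #139, #153, #156 — 3 of 3 used, 0 left overall.
Against Section Green: #153, #156 — 2 used; per-section cap 2 leaves 0.
Binding limit: min(0, 0) = 0.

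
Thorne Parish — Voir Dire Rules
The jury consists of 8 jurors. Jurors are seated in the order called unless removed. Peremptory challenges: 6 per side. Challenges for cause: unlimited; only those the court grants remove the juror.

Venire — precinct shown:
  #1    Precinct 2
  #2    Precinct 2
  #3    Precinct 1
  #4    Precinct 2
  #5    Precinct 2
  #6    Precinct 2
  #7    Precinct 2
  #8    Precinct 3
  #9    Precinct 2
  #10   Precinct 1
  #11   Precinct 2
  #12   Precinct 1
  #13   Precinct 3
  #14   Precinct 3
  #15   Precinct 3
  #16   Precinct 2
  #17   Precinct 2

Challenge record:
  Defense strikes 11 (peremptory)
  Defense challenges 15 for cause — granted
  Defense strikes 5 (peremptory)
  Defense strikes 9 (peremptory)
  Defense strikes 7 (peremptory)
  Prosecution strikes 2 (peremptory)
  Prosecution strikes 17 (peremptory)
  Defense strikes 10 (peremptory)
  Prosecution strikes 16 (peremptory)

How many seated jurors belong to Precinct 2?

Removed: #2, #5, #7, #9, #10, #11, #15, #16, #17.
Seated jurors 1–8: #1, #3, #4, #6, #8, #12, #13, #14.
Of those, in Precinct 2: #1, #4, #6 → 3.

3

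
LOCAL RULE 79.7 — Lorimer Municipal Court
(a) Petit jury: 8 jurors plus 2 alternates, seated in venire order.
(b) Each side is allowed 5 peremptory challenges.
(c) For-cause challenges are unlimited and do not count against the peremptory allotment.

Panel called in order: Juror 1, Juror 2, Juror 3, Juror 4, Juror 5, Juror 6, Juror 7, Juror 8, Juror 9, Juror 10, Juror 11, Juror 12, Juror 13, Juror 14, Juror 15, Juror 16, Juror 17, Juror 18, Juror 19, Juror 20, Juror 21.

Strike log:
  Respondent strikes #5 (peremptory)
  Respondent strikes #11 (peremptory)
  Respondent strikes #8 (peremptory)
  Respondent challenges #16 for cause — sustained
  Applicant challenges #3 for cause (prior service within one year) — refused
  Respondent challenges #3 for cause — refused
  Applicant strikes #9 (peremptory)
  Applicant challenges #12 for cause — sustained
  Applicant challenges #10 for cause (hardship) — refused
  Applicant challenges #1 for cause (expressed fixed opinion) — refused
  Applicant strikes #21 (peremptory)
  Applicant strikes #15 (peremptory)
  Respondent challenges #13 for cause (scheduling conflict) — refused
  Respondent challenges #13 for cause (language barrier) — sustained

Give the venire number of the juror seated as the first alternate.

17

Removed: #5, #8, #9, #11, #12, #13, #15, #16, #21. (#1, #3, #10 stay — for-cause denied.)
Seating in order: seats 1–8 → #1, #2, #3, #4, #6, #7, #10, #14; alternates → #17, #18.
So alternate 1 is #17.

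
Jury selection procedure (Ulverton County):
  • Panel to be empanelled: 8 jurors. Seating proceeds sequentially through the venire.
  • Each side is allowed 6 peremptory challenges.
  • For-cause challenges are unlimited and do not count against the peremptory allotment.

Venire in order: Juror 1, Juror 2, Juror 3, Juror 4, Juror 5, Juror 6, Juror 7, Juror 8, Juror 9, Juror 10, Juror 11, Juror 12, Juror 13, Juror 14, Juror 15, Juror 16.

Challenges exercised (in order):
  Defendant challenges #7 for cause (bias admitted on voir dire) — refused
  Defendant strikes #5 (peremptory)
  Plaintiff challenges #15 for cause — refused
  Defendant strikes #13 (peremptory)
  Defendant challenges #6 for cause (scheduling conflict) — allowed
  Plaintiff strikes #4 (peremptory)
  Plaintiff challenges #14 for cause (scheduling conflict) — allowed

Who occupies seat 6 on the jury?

Removed: #4, #5, #6, #13, #14. (#7, #15 stay — for-cause denied.)
Seating in order: seats 1–8 → #1, #2, #3, #7, #8, #9, #10, #11.
So seat 6 is #9.

9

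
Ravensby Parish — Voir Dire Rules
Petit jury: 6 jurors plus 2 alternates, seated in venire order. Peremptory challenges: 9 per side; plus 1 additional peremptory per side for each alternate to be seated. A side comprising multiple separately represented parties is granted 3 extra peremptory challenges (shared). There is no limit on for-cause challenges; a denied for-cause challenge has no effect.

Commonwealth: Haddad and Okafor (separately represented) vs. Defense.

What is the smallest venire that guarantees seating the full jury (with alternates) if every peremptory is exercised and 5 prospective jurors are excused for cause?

Seats to fill: 6 + 2 alternates = 8.
Peremptories — Commonwealth: 9 + 1×2 + 3 = 14; Defense: 9 + 1×2 = 11; total 25.
For-cause removals: 5.
Minimum venire: 8 + 25 + 5 = 38.

38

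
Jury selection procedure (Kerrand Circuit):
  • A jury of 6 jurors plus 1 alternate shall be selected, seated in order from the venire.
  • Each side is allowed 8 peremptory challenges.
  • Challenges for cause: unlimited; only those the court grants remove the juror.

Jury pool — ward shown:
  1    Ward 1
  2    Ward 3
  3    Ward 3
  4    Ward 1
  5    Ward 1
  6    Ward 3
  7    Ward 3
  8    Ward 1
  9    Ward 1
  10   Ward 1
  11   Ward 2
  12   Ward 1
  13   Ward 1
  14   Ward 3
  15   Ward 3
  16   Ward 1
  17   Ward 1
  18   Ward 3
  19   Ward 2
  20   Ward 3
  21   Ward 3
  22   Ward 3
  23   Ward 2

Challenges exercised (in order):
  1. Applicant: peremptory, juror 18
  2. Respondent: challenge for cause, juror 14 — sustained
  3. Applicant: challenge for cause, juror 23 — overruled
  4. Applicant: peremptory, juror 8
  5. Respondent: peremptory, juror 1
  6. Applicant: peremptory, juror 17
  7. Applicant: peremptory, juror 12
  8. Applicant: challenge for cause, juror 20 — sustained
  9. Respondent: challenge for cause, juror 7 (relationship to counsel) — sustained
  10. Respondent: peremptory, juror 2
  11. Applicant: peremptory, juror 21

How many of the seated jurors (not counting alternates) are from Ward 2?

Removed: #1, #2, #7, #8, #12, #14, #17, #18, #20, #21.
Seated jurors 1–6: #3, #4, #5, #6, #9, #10 (alternates #11 not counted).
None of those are in Ward 2 → 0.

0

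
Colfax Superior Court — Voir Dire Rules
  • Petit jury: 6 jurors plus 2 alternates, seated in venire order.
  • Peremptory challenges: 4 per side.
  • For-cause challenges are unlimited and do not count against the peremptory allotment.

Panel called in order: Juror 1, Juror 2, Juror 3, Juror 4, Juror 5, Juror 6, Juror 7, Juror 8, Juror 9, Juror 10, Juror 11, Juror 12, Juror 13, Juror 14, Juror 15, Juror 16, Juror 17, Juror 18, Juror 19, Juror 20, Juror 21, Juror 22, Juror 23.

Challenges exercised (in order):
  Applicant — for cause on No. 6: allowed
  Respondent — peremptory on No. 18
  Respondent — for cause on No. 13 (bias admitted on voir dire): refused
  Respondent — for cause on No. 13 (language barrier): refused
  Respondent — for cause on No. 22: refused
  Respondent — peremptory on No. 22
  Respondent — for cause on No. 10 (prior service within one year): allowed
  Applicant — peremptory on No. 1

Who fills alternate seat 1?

Removed: #1, #6, #10, #18, #22. (#13 stays — for-cause denied.)
Seating in order: seats 1–6 → #2, #3, #4, #5, #7, #8; alternates → #9, #11.
So alternate 1 is #9.

9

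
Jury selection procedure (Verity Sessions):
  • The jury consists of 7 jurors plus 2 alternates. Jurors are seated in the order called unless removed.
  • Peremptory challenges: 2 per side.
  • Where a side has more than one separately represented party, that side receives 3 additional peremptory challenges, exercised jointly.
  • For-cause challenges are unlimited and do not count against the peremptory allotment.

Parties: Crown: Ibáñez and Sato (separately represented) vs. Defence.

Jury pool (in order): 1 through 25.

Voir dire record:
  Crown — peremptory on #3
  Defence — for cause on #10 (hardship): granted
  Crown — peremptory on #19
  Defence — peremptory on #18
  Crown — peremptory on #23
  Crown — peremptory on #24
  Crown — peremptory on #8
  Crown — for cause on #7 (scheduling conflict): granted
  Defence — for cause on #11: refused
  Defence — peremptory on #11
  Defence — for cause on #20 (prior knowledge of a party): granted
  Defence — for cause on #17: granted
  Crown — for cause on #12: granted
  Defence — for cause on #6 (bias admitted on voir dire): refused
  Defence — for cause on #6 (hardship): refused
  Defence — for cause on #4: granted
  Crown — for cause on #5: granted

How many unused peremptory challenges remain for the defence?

Defence allotment: 2.
Defence peremptories used: #18, #11 — 2 (for-cause on #10, #11, #20, #17, #6, #6, #4 don't count).
Remaining: 2 − 2 = 0.

0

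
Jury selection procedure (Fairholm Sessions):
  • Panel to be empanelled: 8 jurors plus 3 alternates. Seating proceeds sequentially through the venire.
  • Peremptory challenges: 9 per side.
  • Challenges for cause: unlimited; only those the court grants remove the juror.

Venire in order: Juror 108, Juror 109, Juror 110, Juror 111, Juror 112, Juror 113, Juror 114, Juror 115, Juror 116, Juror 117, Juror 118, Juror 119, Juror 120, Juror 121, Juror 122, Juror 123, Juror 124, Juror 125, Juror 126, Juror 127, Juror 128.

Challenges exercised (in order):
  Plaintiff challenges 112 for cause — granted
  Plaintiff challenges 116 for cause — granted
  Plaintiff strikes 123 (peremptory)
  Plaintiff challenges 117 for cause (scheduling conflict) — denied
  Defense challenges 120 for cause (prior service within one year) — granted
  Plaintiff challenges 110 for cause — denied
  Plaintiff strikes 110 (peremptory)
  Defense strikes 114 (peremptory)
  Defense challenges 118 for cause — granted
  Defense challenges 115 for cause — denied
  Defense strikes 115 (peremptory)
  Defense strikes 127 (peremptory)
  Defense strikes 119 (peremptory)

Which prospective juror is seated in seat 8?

Removed: #110, #112, #114, #115, #116, #118, #119, #120, #123, #127. (#117 stays — for-cause denied.)
Seating in order: seats 1–8 → #108, #109, #111, #113, #117, #121, #122, #124; alternates → #125, #126, #128.
So seat 8 is #124.

124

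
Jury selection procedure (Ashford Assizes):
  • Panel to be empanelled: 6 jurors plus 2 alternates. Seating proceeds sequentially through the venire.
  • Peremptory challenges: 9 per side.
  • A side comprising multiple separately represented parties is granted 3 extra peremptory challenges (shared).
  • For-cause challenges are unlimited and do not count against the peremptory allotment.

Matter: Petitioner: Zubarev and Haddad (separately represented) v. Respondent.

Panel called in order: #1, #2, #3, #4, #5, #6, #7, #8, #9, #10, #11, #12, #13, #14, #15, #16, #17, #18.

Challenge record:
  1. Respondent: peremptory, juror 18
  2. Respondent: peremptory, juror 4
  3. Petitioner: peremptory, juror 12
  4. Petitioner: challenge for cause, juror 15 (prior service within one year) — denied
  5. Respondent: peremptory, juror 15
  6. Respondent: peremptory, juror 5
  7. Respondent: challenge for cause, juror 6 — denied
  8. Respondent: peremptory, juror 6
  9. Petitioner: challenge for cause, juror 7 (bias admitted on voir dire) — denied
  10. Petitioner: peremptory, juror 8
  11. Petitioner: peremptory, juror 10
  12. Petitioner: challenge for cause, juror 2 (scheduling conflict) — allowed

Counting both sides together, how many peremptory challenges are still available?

13

Petitioner allotment: 9 base + 3 multi-party = 12. Respondent allotment: 9.
Petitioner peremptories used: #12, #8, #10 — 3 (for-cause on #15, #7, #2 don't count).
Respondent peremptories used: #18, #4, #15, #5, #6 — 5 (the for-cause on #6 doesn't count).
Remaining: (12 − 3) + (9 − 5) = 13.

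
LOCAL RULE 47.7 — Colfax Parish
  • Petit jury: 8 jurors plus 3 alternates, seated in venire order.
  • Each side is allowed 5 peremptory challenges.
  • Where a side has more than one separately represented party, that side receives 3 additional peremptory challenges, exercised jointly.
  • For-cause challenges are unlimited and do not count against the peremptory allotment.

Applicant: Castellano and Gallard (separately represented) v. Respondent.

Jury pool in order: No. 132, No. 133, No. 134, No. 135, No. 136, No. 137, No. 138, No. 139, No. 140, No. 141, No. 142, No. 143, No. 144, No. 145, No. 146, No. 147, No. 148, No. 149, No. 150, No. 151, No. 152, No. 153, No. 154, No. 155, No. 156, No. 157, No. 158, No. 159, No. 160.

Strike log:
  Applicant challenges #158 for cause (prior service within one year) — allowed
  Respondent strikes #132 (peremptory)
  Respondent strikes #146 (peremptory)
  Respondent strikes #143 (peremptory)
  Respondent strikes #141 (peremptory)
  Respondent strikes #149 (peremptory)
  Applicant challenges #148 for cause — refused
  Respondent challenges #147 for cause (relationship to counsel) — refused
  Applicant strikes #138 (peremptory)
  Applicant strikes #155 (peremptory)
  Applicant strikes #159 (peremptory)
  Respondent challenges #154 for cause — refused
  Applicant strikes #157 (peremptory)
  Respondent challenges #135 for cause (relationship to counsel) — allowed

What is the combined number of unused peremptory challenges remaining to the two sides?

Applicant allotment: 5 base + 3 multi-party = 8. Respondent allotment: 5.
Applicant peremptories used: #138, #155, #159, #157 — 4 (for-cause on #158, #148 don't count).
Respondent peremptories used: #132, #146, #143, #141, #149 — 5 (for-cause on #147, #154, #135 don't count).
Remaining: (8 − 4) + (5 − 5) = 4.

4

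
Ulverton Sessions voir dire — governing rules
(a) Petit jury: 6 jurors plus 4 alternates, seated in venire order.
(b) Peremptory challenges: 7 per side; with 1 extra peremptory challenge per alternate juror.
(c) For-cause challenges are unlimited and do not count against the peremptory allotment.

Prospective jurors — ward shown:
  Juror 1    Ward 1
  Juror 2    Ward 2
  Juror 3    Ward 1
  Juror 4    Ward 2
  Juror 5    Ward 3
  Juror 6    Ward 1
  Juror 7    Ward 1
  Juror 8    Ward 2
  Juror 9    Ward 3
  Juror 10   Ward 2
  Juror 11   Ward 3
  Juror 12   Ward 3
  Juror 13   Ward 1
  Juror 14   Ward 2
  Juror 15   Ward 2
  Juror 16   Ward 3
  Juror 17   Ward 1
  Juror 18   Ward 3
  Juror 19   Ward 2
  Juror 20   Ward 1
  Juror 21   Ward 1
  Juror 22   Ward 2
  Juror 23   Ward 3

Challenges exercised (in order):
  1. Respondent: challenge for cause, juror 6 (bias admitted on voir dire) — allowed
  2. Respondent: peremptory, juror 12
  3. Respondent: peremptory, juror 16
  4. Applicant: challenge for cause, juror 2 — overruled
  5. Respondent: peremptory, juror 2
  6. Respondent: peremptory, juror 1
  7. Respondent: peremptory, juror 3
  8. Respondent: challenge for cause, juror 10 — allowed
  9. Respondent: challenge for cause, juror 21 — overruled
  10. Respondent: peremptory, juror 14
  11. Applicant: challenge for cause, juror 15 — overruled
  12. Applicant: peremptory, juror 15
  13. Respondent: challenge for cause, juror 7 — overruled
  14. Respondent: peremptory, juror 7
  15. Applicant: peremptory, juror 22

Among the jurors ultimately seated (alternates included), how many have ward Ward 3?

4

Removed: #1, #2, #3, #6, #7, #10, #12, #14, #15, #16, #22.
Seated (10 incl. alternates): #4, #5, #8, #9, #11, #13, #17, #18, #19, #20.
Of those, in Ward 3: #5, #9, #11, #18 → 4.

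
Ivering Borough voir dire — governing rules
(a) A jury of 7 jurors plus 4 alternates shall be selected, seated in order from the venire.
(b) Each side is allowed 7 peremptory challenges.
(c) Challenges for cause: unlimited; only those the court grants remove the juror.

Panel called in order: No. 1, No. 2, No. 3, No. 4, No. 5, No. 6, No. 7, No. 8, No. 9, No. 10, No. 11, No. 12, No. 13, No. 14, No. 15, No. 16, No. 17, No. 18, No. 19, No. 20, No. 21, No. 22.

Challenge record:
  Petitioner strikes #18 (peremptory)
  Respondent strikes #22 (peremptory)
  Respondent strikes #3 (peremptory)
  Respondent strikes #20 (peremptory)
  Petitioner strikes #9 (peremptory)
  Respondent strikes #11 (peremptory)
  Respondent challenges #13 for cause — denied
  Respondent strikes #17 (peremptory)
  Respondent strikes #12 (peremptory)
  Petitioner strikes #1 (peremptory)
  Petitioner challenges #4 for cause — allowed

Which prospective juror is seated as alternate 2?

15

Removed: #1, #3, #4, #9, #11, #12, #17, #18, #20, #22. (#13 stays — for-cause denied.)
Seating in order: seats 1–7 → #2, #5, #6, #7, #8, #10, #13; alternates → #14, #15, #16, #19.
So alternate 2 is #15.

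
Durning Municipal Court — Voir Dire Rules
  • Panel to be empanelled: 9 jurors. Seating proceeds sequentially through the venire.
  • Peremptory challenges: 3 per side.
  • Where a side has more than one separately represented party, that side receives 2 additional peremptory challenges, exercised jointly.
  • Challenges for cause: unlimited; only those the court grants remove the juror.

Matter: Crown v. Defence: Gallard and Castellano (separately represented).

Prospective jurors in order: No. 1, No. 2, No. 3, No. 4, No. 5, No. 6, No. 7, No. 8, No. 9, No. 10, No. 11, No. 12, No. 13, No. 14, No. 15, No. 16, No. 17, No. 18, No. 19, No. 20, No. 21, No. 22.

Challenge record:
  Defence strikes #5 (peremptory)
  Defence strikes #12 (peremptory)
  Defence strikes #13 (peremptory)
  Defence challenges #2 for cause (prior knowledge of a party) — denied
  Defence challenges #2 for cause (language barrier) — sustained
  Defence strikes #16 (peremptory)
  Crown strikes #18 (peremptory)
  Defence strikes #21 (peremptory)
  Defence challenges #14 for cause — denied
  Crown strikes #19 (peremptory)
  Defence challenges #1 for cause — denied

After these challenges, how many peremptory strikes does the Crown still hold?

1

Crown allotment: 3.
Crown peremptories used: #18, #19 — 2.
Remaining: 3 − 2 = 1.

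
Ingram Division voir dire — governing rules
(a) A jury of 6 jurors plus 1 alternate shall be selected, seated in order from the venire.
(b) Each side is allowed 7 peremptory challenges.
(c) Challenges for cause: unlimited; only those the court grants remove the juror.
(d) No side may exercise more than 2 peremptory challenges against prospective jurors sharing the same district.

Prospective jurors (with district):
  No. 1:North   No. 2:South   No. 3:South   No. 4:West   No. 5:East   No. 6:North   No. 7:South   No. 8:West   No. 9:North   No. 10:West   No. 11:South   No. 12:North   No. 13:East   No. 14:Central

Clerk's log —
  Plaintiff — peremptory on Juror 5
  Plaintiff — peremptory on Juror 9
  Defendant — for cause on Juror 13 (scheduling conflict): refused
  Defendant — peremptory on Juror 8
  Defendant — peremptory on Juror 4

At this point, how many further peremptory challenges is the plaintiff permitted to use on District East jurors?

1

Plaintiff peremptories so far: #5, #9 — 2 of 7 used, 5 left overall.
Against District East: #5 — 1 used; per-district cap 2 leaves 1.
Binding limit: min(5, 1) = 1.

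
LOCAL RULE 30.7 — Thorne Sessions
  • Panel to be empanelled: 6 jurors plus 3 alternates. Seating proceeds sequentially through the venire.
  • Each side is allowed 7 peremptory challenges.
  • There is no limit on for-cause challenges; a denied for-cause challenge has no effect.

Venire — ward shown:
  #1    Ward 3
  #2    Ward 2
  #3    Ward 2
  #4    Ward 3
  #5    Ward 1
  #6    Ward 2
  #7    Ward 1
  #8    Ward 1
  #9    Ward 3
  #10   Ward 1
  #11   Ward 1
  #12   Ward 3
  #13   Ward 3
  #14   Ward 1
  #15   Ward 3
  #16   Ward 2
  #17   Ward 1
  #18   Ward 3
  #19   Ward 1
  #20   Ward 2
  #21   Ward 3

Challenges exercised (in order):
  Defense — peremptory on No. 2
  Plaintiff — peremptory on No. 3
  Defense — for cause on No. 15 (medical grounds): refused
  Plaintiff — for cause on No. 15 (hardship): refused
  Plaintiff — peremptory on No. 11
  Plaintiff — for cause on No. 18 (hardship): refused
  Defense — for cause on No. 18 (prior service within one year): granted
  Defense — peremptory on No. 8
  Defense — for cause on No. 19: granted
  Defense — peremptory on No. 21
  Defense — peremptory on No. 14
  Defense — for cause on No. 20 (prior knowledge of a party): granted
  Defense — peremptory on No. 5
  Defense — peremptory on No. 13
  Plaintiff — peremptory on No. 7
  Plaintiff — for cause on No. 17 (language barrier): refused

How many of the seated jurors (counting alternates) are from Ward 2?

Removed: #2, #3, #5, #7, #8, #11, #13, #14, #18, #19, #20, #21.
Seated (9 incl. alternates): #1, #4, #6, #9, #10, #12, #15, #16, #17.
Of those, in Ward 2: #6, #16 → 2.

2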